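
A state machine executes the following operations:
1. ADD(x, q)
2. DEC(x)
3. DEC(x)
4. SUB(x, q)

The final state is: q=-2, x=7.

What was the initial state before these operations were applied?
q=-2, x=9

Working backwards:
Final state: q=-2, x=7
Before step 4 (SUB(x, q)): q=-2, x=5
Before step 3 (DEC(x)): q=-2, x=6
Before step 2 (DEC(x)): q=-2, x=7
Before step 1 (ADD(x, q)): q=-2, x=9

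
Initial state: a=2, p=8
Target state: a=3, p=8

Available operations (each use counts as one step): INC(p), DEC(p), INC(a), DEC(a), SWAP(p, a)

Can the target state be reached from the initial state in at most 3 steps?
Yes

Path (1 step): INC(a)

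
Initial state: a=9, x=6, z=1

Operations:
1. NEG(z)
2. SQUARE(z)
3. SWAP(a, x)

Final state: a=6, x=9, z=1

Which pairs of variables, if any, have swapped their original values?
(a, x)

Comparing initial and final values:
z: 1 → 1
a: 9 → 6
x: 6 → 9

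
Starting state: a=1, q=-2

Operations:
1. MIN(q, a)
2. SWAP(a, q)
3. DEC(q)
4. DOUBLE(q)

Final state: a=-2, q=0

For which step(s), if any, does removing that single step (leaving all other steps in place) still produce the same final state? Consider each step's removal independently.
Step(s) 1, 4

Testing removal of each single step:
Without step 1: final = a=-2, q=0 (same)
Without step 2: final = a=1, q=-6 (different)
Without step 3: final = a=-2, q=2 (different)
Without step 4: final = a=-2, q=0 (same)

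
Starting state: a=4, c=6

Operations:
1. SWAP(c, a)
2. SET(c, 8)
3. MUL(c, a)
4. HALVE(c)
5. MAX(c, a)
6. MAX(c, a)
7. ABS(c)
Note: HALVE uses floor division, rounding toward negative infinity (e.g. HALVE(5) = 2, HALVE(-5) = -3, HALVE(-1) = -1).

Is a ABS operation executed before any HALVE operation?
No

First ABS: step 7
First HALVE: step 4
Since 7 > 4, HALVE comes first.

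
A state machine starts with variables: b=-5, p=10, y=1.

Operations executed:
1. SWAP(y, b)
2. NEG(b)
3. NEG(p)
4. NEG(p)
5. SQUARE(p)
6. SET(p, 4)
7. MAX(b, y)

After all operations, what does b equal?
b = -1

Tracing execution:
Step 1: SWAP(y, b) → b = 1
Step 2: NEG(b) → b = -1
Step 3: NEG(p) → b = -1
Step 4: NEG(p) → b = -1
Step 5: SQUARE(p) → b = -1
Step 6: SET(p, 4) → b = -1
Step 7: MAX(b, y) → b = -1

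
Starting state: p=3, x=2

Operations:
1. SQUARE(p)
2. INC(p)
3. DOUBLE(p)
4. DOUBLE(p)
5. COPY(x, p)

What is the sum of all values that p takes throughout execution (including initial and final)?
122

Values of p at each step:
Initial: p = 3
After step 1: p = 9
After step 2: p = 10
After step 3: p = 20
After step 4: p = 40
After step 5: p = 40
Sum = 3 + 9 + 10 + 20 + 40 + 40 = 122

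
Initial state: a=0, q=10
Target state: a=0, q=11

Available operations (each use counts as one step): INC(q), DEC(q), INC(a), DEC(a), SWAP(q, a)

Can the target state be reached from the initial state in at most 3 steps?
Yes

Path (1 step): INC(q)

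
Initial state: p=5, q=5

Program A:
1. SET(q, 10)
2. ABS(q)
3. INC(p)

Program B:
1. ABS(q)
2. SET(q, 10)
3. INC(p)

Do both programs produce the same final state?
Yes

Program A final state: p=6, q=10
Program B final state: p=6, q=10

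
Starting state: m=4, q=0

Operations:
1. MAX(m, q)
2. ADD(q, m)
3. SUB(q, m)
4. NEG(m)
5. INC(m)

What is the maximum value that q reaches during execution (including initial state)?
4

Values of q at each step:
Initial: q = 0
After step 1: q = 0
After step 2: q = 4 ← maximum
After step 3: q = 0
After step 4: q = 0
After step 5: q = 0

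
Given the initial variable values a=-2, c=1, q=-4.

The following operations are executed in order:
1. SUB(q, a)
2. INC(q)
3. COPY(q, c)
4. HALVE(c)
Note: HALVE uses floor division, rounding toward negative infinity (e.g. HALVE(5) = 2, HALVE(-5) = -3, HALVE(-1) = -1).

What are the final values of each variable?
{a: -2, c: 0, q: 1}

Step-by-step execution:
Initial: a=-2, c=1, q=-4
After step 1 (SUB(q, a)): a=-2, c=1, q=-2
After step 2 (INC(q)): a=-2, c=1, q=-1
After step 3 (COPY(q, c)): a=-2, c=1, q=1
After step 4 (HALVE(c)): a=-2, c=0, q=1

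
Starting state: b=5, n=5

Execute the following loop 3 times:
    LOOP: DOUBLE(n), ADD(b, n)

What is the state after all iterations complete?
b=75, n=40

Iteration trace:
Start: b=5, n=5
After iteration 1: b=15, n=10
After iteration 2: b=35, n=20
After iteration 3: b=75, n=40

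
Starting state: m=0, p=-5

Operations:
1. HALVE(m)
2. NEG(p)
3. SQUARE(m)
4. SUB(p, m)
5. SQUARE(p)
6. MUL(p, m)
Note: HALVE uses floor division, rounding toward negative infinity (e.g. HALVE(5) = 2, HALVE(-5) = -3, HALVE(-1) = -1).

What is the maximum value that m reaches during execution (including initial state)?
0

Values of m at each step:
Initial: m = 0 ← maximum
After step 1: m = 0
After step 2: m = 0
After step 3: m = 0
After step 4: m = 0
After step 5: m = 0
After step 6: m = 0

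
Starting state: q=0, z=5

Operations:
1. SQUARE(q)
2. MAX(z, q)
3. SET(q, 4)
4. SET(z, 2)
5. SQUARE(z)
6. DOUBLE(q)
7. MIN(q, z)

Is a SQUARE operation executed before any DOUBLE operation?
Yes

First SQUARE: step 1
First DOUBLE: step 6
Since 1 < 6, SQUARE comes first.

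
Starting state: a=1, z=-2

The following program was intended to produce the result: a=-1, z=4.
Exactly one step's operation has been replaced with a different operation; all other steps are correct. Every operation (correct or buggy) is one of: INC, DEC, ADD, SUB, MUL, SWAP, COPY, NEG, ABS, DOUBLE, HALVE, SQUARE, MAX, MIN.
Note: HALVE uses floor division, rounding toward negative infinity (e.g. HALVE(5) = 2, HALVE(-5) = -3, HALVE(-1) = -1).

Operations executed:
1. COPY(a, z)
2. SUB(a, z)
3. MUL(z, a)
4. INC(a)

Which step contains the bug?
Step 2

Trace with buggy code:
Initial: a=1, z=-2
After step 1: a=-2, z=-2
After step 2: a=0, z=-2
After step 3: a=0, z=0
After step 4: a=1, z=0
Actual final a=1, z=0 ≠ expected a=-1, z=4.
Step 2 is the only position where a single-operation replacement can produce the expected result.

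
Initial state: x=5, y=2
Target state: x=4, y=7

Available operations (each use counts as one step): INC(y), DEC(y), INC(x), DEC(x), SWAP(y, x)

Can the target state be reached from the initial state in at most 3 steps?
No

The target state cannot be reached within 3 steps.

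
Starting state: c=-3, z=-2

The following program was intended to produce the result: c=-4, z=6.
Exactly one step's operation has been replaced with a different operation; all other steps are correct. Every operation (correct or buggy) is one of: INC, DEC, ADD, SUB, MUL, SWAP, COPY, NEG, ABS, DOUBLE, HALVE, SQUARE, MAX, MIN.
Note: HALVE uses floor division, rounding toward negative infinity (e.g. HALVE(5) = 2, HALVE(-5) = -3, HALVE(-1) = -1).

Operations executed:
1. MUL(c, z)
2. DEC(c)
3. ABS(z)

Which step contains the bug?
Step 1

Trace with buggy code:
Initial: c=-3, z=-2
After step 1: c=6, z=-2
After step 2: c=5, z=-2
After step 3: c=5, z=2
Actual final c=5, z=2 ≠ expected c=-4, z=6.
Step 1 is the only position where a single-operation replacement can produce the expected result.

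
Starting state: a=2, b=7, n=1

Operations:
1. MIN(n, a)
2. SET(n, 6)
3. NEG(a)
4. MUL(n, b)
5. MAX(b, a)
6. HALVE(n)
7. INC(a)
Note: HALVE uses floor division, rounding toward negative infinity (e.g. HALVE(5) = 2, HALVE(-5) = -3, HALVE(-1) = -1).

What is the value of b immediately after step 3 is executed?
b = 7

Tracing b through execution:
Initial: b = 7
After step 1 (MIN(n, a)): b = 7
After step 2 (SET(n, 6)): b = 7
After step 3 (NEG(a)): b = 7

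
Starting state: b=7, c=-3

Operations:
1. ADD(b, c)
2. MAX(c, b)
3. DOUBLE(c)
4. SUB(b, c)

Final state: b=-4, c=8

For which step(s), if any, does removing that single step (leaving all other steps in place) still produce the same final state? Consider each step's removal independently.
None - removing any single step changes the final result

Testing removal of each single step:
Without step 1: final = b=-7, c=14 (different)
Without step 2: final = b=10, c=-6 (different)
Without step 3: final = b=0, c=4 (different)
Without step 4: final = b=4, c=8 (different)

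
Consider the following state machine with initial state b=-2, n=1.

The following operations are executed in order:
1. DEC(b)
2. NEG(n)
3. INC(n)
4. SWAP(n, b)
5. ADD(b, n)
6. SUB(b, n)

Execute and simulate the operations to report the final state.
{b: 0, n: -3}

Step-by-step execution:
Initial: b=-2, n=1
After step 1 (DEC(b)): b=-3, n=1
After step 2 (NEG(n)): b=-3, n=-1
After step 3 (INC(n)): b=-3, n=0
After step 4 (SWAP(n, b)): b=0, n=-3
After step 5 (ADD(b, n)): b=-3, n=-3
After step 6 (SUB(b, n)): b=0, n=-3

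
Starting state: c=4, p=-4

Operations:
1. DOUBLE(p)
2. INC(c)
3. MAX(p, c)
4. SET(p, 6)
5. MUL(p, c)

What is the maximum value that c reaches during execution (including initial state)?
5

Values of c at each step:
Initial: c = 4
After step 1: c = 4
After step 2: c = 5 ← maximum
After step 3: c = 5
After step 4: c = 5
After step 5: c = 5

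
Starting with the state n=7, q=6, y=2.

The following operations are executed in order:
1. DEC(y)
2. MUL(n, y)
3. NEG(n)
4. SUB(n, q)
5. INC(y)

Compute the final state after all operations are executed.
{n: -13, q: 6, y: 2}

Step-by-step execution:
Initial: n=7, q=6, y=2
After step 1 (DEC(y)): n=7, q=6, y=1
After step 2 (MUL(n, y)): n=7, q=6, y=1
After step 3 (NEG(n)): n=-7, q=6, y=1
After step 4 (SUB(n, q)): n=-13, q=6, y=1
After step 5 (INC(y)): n=-13, q=6, y=2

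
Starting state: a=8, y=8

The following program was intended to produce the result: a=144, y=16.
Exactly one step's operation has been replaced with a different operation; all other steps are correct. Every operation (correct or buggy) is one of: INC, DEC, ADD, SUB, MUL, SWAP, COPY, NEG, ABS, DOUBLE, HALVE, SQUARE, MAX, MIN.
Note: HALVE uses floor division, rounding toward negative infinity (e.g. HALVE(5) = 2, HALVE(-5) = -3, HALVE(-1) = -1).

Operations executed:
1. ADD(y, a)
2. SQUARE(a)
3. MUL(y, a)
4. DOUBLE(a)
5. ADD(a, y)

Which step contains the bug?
Step 3

Trace with buggy code:
Initial: a=8, y=8
After step 1: a=8, y=16
After step 2: a=64, y=16
After step 3: a=64, y=1024
After step 4: a=128, y=1024
After step 5: a=1152, y=1024
Actual final a=1152, y=1024 ≠ expected a=144, y=16.
Step 3 is the only position where a single-operation replacement can produce the expected result.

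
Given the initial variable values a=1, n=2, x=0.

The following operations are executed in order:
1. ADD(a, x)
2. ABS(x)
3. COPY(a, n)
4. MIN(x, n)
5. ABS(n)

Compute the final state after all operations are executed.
{a: 2, n: 2, x: 0}

Step-by-step execution:
Initial: a=1, n=2, x=0
After step 1 (ADD(a, x)): a=1, n=2, x=0
After step 2 (ABS(x)): a=1, n=2, x=0
After step 3 (COPY(a, n)): a=2, n=2, x=0
After step 4 (MIN(x, n)): a=2, n=2, x=0
After step 5 (ABS(n)): a=2, n=2, x=0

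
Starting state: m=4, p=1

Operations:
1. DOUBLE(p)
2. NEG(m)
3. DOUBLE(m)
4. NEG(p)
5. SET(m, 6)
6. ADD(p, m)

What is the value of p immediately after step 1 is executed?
p = 2

Tracing p through execution:
Initial: p = 1
After step 1 (DOUBLE(p)): p = 2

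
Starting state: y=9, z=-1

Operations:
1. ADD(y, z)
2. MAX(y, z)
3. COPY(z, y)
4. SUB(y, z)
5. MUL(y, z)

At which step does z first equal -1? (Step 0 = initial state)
Step 0

Tracing z:
Initial: z = -1 ← first occurrence
After step 1: z = -1
After step 2: z = -1
After step 3: z = 8
After step 4: z = 8
After step 5: z = 8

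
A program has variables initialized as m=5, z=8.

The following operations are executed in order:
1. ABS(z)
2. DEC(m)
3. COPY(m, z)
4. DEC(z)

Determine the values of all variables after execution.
{m: 8, z: 7}

Step-by-step execution:
Initial: m=5, z=8
After step 1 (ABS(z)): m=5, z=8
After step 2 (DEC(m)): m=4, z=8
After step 3 (COPY(m, z)): m=8, z=8
After step 4 (DEC(z)): m=8, z=7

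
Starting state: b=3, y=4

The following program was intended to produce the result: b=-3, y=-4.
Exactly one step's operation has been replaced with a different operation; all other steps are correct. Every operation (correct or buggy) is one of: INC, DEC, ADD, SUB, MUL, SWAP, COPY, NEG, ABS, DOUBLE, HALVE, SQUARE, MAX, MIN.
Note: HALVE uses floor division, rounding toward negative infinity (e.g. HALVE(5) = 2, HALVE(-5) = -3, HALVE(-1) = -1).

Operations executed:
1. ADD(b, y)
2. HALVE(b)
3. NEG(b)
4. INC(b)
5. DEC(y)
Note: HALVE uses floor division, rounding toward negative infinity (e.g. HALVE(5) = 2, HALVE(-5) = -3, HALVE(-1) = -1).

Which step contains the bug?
Step 4

Trace with buggy code:
Initial: b=3, y=4
After step 1: b=7, y=4
After step 2: b=3, y=4
After step 3: b=-3, y=4
After step 4: b=-2, y=4
After step 5: b=-2, y=3
Actual final b=-2, y=3 ≠ expected b=-3, y=-4.
Step 4 is the only position where a single-operation replacement can produce the expected result.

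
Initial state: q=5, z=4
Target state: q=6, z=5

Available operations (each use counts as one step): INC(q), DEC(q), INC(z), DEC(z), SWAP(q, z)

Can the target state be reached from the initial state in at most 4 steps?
Yes

Path (2 steps): INC(q) → INC(z)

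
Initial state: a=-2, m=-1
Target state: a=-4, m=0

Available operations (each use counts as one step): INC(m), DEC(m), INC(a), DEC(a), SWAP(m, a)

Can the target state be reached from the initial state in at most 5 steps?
Yes

Path (3 steps): INC(m) → DEC(a) → DEC(a)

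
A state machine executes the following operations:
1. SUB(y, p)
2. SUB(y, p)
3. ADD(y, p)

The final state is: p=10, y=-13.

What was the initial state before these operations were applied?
p=10, y=-3

Working backwards:
Final state: p=10, y=-13
Before step 3 (ADD(y, p)): p=10, y=-23
Before step 2 (SUB(y, p)): p=10, y=-13
Before step 1 (SUB(y, p)): p=10, y=-3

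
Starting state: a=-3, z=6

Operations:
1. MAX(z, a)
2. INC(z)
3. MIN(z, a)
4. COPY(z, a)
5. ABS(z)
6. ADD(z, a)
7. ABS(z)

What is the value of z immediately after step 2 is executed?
z = 7

Tracing z through execution:
Initial: z = 6
After step 1 (MAX(z, a)): z = 6
After step 2 (INC(z)): z = 7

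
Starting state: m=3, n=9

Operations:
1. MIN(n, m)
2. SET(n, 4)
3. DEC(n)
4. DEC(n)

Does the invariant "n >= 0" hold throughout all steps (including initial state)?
Yes

The invariant holds at every step.

State at each step:
Initial: m=3, n=9
After step 1: m=3, n=3
After step 2: m=3, n=4
After step 3: m=3, n=3
After step 4: m=3, n=2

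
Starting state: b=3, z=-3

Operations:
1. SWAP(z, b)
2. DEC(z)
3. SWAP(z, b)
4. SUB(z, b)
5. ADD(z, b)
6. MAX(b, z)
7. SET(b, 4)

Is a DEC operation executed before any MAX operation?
Yes

First DEC: step 2
First MAX: step 6
Since 2 < 6, DEC comes first.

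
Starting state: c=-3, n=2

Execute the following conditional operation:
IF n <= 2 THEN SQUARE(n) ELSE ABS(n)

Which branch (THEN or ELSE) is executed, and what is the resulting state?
Branch: THEN, Final state: c=-3, n=4

Evaluating condition: n <= 2
n = 2
Condition is True, so THEN branch executes
After SQUARE(n): c=-3, n=4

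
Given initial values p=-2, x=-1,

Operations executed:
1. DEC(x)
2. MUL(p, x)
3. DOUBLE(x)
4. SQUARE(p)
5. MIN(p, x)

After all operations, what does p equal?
p = -4

Tracing execution:
Step 1: DEC(x) → p = -2
Step 2: MUL(p, x) → p = 4
Step 3: DOUBLE(x) → p = 4
Step 4: SQUARE(p) → p = 16
Step 5: MIN(p, x) → p = -4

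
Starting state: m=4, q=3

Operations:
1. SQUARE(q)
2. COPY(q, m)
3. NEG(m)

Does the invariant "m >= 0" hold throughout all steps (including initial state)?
No, violated after step 3

The invariant is violated after step 3.

State at each step:
Initial: m=4, q=3
After step 1: m=4, q=9
After step 2: m=4, q=4
After step 3: m=-4, q=4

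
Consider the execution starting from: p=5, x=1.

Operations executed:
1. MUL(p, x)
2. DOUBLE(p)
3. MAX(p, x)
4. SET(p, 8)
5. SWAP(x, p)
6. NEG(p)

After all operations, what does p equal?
p = -1

Tracing execution:
Step 1: MUL(p, x) → p = 5
Step 2: DOUBLE(p) → p = 10
Step 3: MAX(p, x) → p = 10
Step 4: SET(p, 8) → p = 8
Step 5: SWAP(x, p) → p = 1
Step 6: NEG(p) → p = -1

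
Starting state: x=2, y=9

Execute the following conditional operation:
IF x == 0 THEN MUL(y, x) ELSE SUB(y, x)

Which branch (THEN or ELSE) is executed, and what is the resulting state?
Branch: ELSE, Final state: x=2, y=7

Evaluating condition: x == 0
x = 2
Condition is False, so ELSE branch executes
After SUB(y, x): x=2, y=7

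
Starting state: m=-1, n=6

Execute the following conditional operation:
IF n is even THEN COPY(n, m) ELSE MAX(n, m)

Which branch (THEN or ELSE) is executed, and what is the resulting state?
Branch: THEN, Final state: m=-1, n=-1

Evaluating condition: n is even
Condition is True, so THEN branch executes
After COPY(n, m): m=-1, n=-1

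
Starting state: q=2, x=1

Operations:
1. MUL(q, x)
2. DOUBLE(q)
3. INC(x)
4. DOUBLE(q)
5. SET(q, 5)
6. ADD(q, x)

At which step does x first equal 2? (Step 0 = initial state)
Step 3

Tracing x:
Initial: x = 1
After step 1: x = 1
After step 2: x = 1
After step 3: x = 2 ← first occurrence
After step 4: x = 2
After step 5: x = 2
After step 6: x = 2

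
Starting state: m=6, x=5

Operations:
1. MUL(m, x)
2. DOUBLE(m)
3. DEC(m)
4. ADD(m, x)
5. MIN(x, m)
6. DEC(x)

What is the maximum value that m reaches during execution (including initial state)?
64

Values of m at each step:
Initial: m = 6
After step 1: m = 30
After step 2: m = 60
After step 3: m = 59
After step 4: m = 64 ← maximum
After step 5: m = 64
After step 6: m = 64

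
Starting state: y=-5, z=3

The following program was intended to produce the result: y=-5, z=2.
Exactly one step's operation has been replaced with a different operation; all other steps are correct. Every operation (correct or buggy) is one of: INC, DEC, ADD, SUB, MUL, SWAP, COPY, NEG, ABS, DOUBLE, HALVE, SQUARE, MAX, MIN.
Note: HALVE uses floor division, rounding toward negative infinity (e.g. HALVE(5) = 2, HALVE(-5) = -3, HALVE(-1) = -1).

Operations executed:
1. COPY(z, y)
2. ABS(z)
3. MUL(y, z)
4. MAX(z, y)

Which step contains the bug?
Step 3

Trace with buggy code:
Initial: y=-5, z=3
After step 1: y=-5, z=-5
After step 2: y=-5, z=5
After step 3: y=-25, z=5
After step 4: y=-25, z=5
Actual final y=-25, z=5 ≠ expected y=-5, z=2.
Step 3 is the only position where a single-operation replacement can produce the expected result.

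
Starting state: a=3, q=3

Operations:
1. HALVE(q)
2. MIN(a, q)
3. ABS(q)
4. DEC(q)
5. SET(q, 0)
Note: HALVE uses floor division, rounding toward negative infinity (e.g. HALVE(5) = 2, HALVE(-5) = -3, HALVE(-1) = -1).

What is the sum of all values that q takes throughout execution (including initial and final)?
6

Values of q at each step:
Initial: q = 3
After step 1: q = 1
After step 2: q = 1
After step 3: q = 1
After step 4: q = 0
After step 5: q = 0
Sum = 3 + 1 + 1 + 1 + 0 + 0 = 6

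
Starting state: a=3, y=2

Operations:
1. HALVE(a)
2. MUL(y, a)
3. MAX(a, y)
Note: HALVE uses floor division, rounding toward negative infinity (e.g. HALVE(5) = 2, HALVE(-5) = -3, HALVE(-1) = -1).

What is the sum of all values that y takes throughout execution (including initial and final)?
8

Values of y at each step:
Initial: y = 2
After step 1: y = 2
After step 2: y = 2
After step 3: y = 2
Sum = 2 + 2 + 2 + 2 = 8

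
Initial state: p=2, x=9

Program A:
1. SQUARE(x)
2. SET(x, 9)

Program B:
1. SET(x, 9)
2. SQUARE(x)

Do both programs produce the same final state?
No

Program A final state: p=2, x=9
Program B final state: p=2, x=81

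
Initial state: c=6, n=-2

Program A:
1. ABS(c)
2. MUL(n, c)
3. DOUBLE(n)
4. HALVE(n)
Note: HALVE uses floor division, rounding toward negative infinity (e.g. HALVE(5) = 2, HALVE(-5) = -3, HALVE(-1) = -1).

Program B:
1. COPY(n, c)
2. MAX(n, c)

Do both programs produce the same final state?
No

Program A final state: c=6, n=-12
Program B final state: c=6, n=6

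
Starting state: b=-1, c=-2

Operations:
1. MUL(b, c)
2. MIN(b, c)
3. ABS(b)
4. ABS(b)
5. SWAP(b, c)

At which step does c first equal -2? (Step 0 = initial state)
Step 0

Tracing c:
Initial: c = -2 ← first occurrence
After step 1: c = -2
After step 2: c = -2
After step 3: c = -2
After step 4: c = -2
After step 5: c = 2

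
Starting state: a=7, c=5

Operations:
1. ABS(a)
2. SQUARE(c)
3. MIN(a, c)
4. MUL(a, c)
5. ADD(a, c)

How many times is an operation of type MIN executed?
1

Counting MIN operations:
Step 3: MIN(a, c) ← MIN
Total: 1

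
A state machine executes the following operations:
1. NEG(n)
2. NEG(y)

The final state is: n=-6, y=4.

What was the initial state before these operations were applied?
n=6, y=-4

Working backwards:
Final state: n=-6, y=4
Before step 2 (NEG(y)): n=-6, y=-4
Before step 1 (NEG(n)): n=6, y=-4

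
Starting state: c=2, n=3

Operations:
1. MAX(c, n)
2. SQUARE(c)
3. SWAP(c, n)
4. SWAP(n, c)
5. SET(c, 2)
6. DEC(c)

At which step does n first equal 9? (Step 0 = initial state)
Step 3

Tracing n:
Initial: n = 3
After step 1: n = 3
After step 2: n = 3
After step 3: n = 9 ← first occurrence
After step 4: n = 3
After step 5: n = 3
After step 6: n = 3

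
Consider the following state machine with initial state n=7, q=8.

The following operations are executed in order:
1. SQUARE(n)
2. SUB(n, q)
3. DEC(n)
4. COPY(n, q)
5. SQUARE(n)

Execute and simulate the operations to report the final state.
{n: 64, q: 8}

Step-by-step execution:
Initial: n=7, q=8
After step 1 (SQUARE(n)): n=49, q=8
After step 2 (SUB(n, q)): n=41, q=8
After step 3 (DEC(n)): n=40, q=8
After step 4 (COPY(n, q)): n=8, q=8
After step 5 (SQUARE(n)): n=64, q=8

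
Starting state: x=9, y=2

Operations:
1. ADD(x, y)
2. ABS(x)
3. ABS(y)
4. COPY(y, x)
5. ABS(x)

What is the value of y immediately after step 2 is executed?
y = 2

Tracing y through execution:
Initial: y = 2
After step 1 (ADD(x, y)): y = 2
After step 2 (ABS(x)): y = 2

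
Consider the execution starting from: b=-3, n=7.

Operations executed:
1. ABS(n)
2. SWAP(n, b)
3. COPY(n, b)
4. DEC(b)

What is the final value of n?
n = 7

Tracing execution:
Step 1: ABS(n) → n = 7
Step 2: SWAP(n, b) → n = -3
Step 3: COPY(n, b) → n = 7
Step 4: DEC(b) → n = 7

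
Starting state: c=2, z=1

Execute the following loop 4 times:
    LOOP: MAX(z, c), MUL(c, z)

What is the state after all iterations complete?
c=65536, z=256

Iteration trace:
Start: c=2, z=1
After iteration 1: c=4, z=2
After iteration 2: c=16, z=4
After iteration 3: c=256, z=16
After iteration 4: c=65536, z=256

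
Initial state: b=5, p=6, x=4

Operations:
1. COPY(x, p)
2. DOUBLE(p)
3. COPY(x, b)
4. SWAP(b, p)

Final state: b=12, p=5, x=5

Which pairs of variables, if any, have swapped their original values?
None

Comparing initial and final values:
p: 6 → 5
b: 5 → 12
x: 4 → 5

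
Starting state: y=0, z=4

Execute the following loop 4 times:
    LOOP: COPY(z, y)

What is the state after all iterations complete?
y=0, z=0

Iteration trace:
Start: y=0, z=4
After iteration 1: y=0, z=0
After iteration 2: y=0, z=0
After iteration 3: y=0, z=0
After iteration 4: y=0, z=0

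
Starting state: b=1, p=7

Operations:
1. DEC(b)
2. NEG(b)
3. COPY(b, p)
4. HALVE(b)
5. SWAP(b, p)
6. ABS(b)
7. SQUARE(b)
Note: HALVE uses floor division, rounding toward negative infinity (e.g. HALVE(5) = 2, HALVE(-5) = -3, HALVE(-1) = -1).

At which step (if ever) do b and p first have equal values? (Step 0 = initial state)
Step 3

b and p first become equal after step 3.

Comparing values at each step:
Initial: b=1, p=7
After step 1: b=0, p=7
After step 2: b=0, p=7
After step 3: b=7, p=7 ← equal!
After step 4: b=3, p=7
After step 5: b=7, p=3
After step 6: b=7, p=3
After step 7: b=49, p=3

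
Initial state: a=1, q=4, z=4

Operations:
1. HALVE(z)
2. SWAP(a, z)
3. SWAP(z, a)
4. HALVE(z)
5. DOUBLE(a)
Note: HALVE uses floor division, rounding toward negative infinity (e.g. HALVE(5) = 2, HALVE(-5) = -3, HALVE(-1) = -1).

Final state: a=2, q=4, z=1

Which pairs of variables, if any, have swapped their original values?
None

Comparing initial and final values:
q: 4 → 4
z: 4 → 1
a: 1 → 2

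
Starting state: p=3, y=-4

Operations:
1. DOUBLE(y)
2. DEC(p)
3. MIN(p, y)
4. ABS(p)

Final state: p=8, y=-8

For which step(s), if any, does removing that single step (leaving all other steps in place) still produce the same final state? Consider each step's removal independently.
Step(s) 2

Testing removal of each single step:
Without step 1: final = p=4, y=-4 (different)
Without step 2: final = p=8, y=-8 (same)
Without step 3: final = p=2, y=-8 (different)
Without step 4: final = p=-8, y=-8 (different)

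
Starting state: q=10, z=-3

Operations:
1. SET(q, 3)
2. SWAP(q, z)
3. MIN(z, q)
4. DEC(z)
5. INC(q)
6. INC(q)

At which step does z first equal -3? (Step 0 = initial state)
Step 0

Tracing z:
Initial: z = -3 ← first occurrence
After step 1: z = -3
After step 2: z = 3
After step 3: z = -3
After step 4: z = -4
After step 5: z = -4
After step 6: z = -4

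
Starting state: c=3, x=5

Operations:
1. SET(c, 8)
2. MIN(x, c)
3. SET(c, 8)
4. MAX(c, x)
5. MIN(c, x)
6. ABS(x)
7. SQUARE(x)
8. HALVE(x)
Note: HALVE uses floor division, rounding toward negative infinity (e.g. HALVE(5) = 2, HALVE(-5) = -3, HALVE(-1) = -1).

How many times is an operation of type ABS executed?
1

Counting ABS operations:
Step 6: ABS(x) ← ABS
Total: 1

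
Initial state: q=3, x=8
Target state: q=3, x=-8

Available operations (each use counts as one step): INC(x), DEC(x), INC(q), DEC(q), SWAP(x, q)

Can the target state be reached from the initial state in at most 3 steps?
No

The target state cannot be reached within 3 steps.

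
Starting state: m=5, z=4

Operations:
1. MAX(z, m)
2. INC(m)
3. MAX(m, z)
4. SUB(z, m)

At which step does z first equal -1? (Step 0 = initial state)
Step 4

Tracing z:
Initial: z = 4
After step 1: z = 5
After step 2: z = 5
After step 3: z = 5
After step 4: z = -1 ← first occurrence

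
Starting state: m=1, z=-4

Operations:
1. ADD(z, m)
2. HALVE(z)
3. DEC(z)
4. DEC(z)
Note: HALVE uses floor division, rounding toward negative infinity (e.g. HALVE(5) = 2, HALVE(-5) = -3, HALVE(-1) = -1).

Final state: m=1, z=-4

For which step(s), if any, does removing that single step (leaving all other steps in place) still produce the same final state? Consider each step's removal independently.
Step(s) 1

Testing removal of each single step:
Without step 1: final = m=1, z=-4 (same)
Without step 2: final = m=1, z=-5 (different)
Without step 3: final = m=1, z=-3 (different)
Without step 4: final = m=1, z=-3 (different)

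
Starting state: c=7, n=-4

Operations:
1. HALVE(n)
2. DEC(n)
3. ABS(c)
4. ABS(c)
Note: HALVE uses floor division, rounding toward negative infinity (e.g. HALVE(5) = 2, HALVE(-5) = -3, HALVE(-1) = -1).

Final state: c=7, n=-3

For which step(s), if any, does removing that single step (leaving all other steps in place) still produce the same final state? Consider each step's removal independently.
Step(s) 3, 4

Testing removal of each single step:
Without step 1: final = c=7, n=-5 (different)
Without step 2: final = c=7, n=-2 (different)
Without step 3: final = c=7, n=-3 (same)
Without step 4: final = c=7, n=-3 (same)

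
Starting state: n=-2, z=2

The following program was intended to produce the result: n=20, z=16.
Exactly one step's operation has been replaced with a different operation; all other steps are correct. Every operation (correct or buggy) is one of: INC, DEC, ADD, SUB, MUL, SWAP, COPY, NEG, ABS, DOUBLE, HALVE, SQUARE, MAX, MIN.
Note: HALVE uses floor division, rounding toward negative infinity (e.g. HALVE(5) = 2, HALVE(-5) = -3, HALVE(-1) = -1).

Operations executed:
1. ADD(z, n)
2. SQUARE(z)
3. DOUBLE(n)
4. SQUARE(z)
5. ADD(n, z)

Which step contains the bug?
Step 1

Trace with buggy code:
Initial: n=-2, z=2
After step 1: n=-2, z=0
After step 2: n=-2, z=0
After step 3: n=-4, z=0
After step 4: n=-4, z=0
After step 5: n=-4, z=0
Actual final n=-4, z=0 ≠ expected n=20, z=16.
Step 1 is the only position where a single-operation replacement can produce the expected result.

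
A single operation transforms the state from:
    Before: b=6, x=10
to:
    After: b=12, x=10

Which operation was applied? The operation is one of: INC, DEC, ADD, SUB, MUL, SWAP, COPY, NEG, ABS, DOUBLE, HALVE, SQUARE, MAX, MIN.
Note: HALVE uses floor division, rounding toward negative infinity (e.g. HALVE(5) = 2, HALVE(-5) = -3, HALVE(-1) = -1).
DOUBLE(b)

Analyzing the change:
Before: b=6, x=10
After: b=12, x=10
Variable b changed from 6 to 12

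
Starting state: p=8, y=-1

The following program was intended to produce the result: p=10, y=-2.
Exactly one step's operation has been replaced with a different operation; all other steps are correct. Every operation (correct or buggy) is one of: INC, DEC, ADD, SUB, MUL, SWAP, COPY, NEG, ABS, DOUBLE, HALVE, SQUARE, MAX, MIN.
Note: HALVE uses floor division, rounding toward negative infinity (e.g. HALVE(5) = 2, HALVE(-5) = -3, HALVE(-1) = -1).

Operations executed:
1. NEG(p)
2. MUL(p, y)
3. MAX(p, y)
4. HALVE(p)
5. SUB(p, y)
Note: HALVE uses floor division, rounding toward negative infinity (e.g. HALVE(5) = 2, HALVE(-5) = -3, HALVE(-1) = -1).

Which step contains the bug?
Step 4

Trace with buggy code:
Initial: p=8, y=-1
After step 1: p=-8, y=-1
After step 2: p=8, y=-1
After step 3: p=8, y=-1
After step 4: p=4, y=-1
After step 5: p=5, y=-1
Actual final p=5, y=-1 ≠ expected p=10, y=-2.
Step 4 is the only position where a single-operation replacement can produce the expected result.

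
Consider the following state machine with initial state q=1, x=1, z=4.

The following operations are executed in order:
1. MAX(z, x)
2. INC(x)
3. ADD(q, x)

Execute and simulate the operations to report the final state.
{q: 3, x: 2, z: 4}

Step-by-step execution:
Initial: q=1, x=1, z=4
After step 1 (MAX(z, x)): q=1, x=1, z=4
After step 2 (INC(x)): q=1, x=2, z=4
After step 3 (ADD(q, x)): q=3, x=2, z=4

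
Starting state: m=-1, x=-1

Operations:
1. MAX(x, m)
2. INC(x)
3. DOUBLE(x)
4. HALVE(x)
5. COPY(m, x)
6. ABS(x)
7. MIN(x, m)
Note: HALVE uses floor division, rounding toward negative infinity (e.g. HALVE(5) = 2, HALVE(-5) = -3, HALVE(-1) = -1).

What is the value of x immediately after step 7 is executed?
x = 0

Tracing x through execution:
Initial: x = -1
After step 1 (MAX(x, m)): x = -1
After step 2 (INC(x)): x = 0
After step 3 (DOUBLE(x)): x = 0
After step 4 (HALVE(x)): x = 0
After step 5 (COPY(m, x)): x = 0
After step 6 (ABS(x)): x = 0
After step 7 (MIN(x, m)): x = 0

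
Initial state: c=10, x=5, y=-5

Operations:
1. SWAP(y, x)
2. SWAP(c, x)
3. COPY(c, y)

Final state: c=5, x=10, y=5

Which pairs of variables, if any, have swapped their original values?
(c, x)

Comparing initial and final values:
c: 10 → 5
y: -5 → 5
x: 5 → 10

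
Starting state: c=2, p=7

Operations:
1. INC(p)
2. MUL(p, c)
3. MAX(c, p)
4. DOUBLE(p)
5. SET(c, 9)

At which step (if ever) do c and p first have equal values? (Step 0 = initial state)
Step 3

c and p first become equal after step 3.

Comparing values at each step:
Initial: c=2, p=7
After step 1: c=2, p=8
After step 2: c=2, p=16
After step 3: c=16, p=16 ← equal!
After step 4: c=16, p=32
After step 5: c=9, p=32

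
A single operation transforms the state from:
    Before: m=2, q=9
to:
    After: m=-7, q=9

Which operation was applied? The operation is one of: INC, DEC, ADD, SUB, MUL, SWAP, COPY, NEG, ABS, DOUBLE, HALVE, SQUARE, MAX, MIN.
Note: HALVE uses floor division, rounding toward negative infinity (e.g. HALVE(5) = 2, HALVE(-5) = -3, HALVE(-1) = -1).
SUB(m, q)

Analyzing the change:
Before: m=2, q=9
After: m=-7, q=9
Variable m changed from 2 to -7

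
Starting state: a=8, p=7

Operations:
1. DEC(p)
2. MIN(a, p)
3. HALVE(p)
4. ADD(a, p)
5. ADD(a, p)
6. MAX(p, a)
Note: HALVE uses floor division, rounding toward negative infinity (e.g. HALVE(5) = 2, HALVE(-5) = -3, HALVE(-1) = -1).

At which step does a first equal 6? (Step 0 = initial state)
Step 2

Tracing a:
Initial: a = 8
After step 1: a = 8
After step 2: a = 6 ← first occurrence
After step 3: a = 6
After step 4: a = 9
After step 5: a = 12
After step 6: a = 12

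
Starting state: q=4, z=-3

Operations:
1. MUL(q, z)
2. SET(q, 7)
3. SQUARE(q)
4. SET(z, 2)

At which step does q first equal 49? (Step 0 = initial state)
Step 3

Tracing q:
Initial: q = 4
After step 1: q = -12
After step 2: q = 7
After step 3: q = 49 ← first occurrence
After step 4: q = 49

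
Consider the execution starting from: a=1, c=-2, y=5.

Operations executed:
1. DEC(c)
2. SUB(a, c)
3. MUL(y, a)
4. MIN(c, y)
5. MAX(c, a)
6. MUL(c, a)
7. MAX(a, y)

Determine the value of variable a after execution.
a = 20

Tracing execution:
Step 1: DEC(c) → a = 1
Step 2: SUB(a, c) → a = 4
Step 3: MUL(y, a) → a = 4
Step 4: MIN(c, y) → a = 4
Step 5: MAX(c, a) → a = 4
Step 6: MUL(c, a) → a = 4
Step 7: MAX(a, y) → a = 20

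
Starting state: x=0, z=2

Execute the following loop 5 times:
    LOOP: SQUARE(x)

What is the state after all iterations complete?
x=0, z=2

Iteration trace:
Start: x=0, z=2
After iteration 1: x=0, z=2
After iteration 2: x=0, z=2
After iteration 3: x=0, z=2
After iteration 4: x=0, z=2
After iteration 5: x=0, z=2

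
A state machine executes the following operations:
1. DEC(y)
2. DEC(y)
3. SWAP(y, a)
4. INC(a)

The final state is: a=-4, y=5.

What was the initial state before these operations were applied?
a=5, y=-3

Working backwards:
Final state: a=-4, y=5
Before step 4 (INC(a)): a=-5, y=5
Before step 3 (SWAP(y, a)): a=5, y=-5
Before step 2 (DEC(y)): a=5, y=-4
Before step 1 (DEC(y)): a=5, y=-3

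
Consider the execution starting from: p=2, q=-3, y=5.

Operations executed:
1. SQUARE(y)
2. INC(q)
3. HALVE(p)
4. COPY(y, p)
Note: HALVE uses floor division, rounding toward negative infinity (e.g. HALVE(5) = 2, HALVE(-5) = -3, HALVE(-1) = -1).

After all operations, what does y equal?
y = 1

Tracing execution:
Step 1: SQUARE(y) → y = 25
Step 2: INC(q) → y = 25
Step 3: HALVE(p) → y = 25
Step 4: COPY(y, p) → y = 1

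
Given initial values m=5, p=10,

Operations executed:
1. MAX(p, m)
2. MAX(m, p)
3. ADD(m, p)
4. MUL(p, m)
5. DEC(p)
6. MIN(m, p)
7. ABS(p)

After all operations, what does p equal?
p = 199

Tracing execution:
Step 1: MAX(p, m) → p = 10
Step 2: MAX(m, p) → p = 10
Step 3: ADD(m, p) → p = 10
Step 4: MUL(p, m) → p = 200
Step 5: DEC(p) → p = 199
Step 6: MIN(m, p) → p = 199
Step 7: ABS(p) → p = 199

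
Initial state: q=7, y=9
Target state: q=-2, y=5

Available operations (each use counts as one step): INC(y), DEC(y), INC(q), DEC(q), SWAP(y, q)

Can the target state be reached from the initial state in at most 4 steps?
No

The target state cannot be reached within 4 steps.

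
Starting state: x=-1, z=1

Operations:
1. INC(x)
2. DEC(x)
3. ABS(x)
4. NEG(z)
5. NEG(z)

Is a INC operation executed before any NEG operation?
Yes

First INC: step 1
First NEG: step 4
Since 1 < 4, INC comes first.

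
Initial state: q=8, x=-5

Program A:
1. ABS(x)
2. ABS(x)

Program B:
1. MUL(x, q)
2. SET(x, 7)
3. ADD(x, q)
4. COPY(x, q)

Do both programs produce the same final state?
No

Program A final state: q=8, x=5
Program B final state: q=8, x=8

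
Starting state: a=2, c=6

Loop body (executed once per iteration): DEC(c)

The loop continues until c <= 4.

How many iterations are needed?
2

Tracing iterations:
Initial: a=2, c=6
After iteration 1: a=2, c=5
After iteration 2: a=2, c=4
c <= 4 now holds, so the loop exits after 2 iterations.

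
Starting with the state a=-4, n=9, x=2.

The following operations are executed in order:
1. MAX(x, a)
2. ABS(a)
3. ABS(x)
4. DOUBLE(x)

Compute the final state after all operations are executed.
{a: 4, n: 9, x: 4}

Step-by-step execution:
Initial: a=-4, n=9, x=2
After step 1 (MAX(x, a)): a=-4, n=9, x=2
After step 2 (ABS(a)): a=4, n=9, x=2
After step 3 (ABS(x)): a=4, n=9, x=2
After step 4 (DOUBLE(x)): a=4, n=9, x=4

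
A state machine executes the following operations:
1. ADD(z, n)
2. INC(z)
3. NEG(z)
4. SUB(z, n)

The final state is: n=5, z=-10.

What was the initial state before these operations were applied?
n=5, z=-1

Working backwards:
Final state: n=5, z=-10
Before step 4 (SUB(z, n)): n=5, z=-5
Before step 3 (NEG(z)): n=5, z=5
Before step 2 (INC(z)): n=5, z=4
Before step 1 (ADD(z, n)): n=5, z=-1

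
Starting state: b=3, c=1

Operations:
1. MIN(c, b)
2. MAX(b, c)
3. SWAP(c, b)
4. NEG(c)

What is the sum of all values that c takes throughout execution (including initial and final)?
3

Values of c at each step:
Initial: c = 1
After step 1: c = 1
After step 2: c = 1
After step 3: c = 3
After step 4: c = -3
Sum = 1 + 1 + 1 + 3 + -3 = 3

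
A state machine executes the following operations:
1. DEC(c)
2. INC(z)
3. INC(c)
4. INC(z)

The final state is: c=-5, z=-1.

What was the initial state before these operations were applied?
c=-5, z=-3

Working backwards:
Final state: c=-5, z=-1
Before step 4 (INC(z)): c=-5, z=-2
Before step 3 (INC(c)): c=-6, z=-2
Before step 2 (INC(z)): c=-6, z=-3
Before step 1 (DEC(c)): c=-5, z=-3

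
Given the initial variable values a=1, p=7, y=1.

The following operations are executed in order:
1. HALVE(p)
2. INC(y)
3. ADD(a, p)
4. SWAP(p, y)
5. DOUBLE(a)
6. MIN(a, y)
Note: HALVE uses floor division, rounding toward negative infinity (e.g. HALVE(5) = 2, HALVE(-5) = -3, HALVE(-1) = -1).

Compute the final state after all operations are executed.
{a: 3, p: 2, y: 3}

Step-by-step execution:
Initial: a=1, p=7, y=1
After step 1 (HALVE(p)): a=1, p=3, y=1
After step 2 (INC(y)): a=1, p=3, y=2
After step 3 (ADD(a, p)): a=4, p=3, y=2
After step 4 (SWAP(p, y)): a=4, p=2, y=3
After step 5 (DOUBLE(a)): a=8, p=2, y=3
After step 6 (MIN(a, y)): a=3, p=2, y=3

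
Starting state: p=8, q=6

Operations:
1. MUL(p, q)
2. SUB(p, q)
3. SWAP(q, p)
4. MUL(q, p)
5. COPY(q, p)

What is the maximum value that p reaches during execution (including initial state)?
48

Values of p at each step:
Initial: p = 8
After step 1: p = 48 ← maximum
After step 2: p = 42
After step 3: p = 6
After step 4: p = 6
After step 5: p = 6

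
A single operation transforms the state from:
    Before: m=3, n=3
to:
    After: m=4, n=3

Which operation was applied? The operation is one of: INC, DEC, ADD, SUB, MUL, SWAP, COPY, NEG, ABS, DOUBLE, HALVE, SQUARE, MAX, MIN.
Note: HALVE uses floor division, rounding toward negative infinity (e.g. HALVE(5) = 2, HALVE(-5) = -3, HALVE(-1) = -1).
INC(m)

Analyzing the change:
Before: m=3, n=3
After: m=4, n=3
Variable m changed from 3 to 4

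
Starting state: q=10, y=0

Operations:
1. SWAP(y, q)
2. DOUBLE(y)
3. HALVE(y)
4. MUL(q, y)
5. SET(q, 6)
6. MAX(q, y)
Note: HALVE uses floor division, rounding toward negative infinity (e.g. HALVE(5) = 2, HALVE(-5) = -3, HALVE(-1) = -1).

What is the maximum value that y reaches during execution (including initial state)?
20

Values of y at each step:
Initial: y = 0
After step 1: y = 10
After step 2: y = 20 ← maximum
After step 3: y = 10
After step 4: y = 10
After step 5: y = 10
After step 6: y = 10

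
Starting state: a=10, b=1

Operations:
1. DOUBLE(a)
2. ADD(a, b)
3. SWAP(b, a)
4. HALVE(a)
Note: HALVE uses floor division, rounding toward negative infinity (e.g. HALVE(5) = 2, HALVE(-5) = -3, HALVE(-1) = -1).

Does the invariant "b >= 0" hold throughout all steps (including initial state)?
Yes

The invariant holds at every step.

State at each step:
Initial: a=10, b=1
After step 1: a=20, b=1
After step 2: a=21, b=1
After step 3: a=1, b=21
After step 4: a=0, b=21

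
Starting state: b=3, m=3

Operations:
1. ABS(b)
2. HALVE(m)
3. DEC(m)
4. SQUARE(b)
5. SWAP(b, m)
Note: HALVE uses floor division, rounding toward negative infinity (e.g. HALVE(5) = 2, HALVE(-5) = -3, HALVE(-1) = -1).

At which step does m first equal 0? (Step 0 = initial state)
Step 3

Tracing m:
Initial: m = 3
After step 1: m = 3
After step 2: m = 1
After step 3: m = 0 ← first occurrence
After step 4: m = 0
After step 5: m = 9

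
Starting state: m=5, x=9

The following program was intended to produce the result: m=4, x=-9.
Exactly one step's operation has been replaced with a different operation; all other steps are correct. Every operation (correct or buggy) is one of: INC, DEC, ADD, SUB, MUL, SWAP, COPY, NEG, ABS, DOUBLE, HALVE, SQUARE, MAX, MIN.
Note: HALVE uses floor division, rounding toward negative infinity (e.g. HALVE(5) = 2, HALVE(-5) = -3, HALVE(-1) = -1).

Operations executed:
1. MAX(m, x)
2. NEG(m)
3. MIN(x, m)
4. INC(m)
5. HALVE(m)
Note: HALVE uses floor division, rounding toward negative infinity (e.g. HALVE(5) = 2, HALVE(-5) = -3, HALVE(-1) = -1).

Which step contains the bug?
Step 4

Trace with buggy code:
Initial: m=5, x=9
After step 1: m=9, x=9
After step 2: m=-9, x=9
After step 3: m=-9, x=-9
After step 4: m=-8, x=-9
After step 5: m=-4, x=-9
Actual final m=-4, x=-9 ≠ expected m=4, x=-9.
Step 4 is the only position where a single-operation replacement can produce the expected result.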